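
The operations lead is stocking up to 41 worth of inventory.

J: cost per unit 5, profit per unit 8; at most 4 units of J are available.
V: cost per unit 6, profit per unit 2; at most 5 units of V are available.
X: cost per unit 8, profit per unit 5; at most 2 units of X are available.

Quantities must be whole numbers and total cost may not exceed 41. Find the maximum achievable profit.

4×J and 2×X: cost 36 ≤ 41, profit 4·8 + 2·5 = 42.
4×J, 2×V, and 1×X: cost 40 ≤ 41, profit 4·8 + 2·2 + 1·5 = 41.
Best is 42.

42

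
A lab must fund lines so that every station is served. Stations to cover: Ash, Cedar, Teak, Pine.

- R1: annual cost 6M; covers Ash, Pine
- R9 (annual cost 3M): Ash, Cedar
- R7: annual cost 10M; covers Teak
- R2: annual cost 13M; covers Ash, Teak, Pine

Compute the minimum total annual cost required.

16

The greedy cost-per-new-station heuristic would pick R9, R1, and R7 for 19, but a cheaper cover exists.
Choose R9 and R2: together they cover Ash, Cedar, Teak, Pine — every station.
Total annual cost: 3 + 13 = 16.
No cover costs less than 16.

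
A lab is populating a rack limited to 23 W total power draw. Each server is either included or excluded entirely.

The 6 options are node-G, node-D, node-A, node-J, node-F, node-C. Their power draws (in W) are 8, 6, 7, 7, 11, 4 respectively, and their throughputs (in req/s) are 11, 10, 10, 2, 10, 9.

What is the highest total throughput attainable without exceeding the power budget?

This is a 0-1 knapsack instance.
Allowing fractional choices, the relaxed optimum would be about 37.2, but servers are indivisible.
node-G + node-D + node-A: power draw 8 + 6 + 7 = 21 ≤ 23, throughput 11 + 10 + 10 = 31.
node-G + node-D + node-C: power draw 8 + 6 + 4 = 18 ≤ 23, throughput 11 + 10 + 9 = 30.
Best is node-G, node-D, and node-A with total throughput 31.

31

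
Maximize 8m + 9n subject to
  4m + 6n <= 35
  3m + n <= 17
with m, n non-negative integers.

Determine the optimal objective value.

The continuous relaxation peaks at (4.79, 2.64) with value 62.07; rounding to a feasible lattice point costs some objective.
(m,n)=(4,3) is feasible, giving 59.
(m,n)=(5,2) is feasible, giving 58.
(m,n)=(3,3) is feasible, giving 51.
(m,n)=(4,2) is feasible, giving 50.
The best lattice point is (4,3), giving 59.

59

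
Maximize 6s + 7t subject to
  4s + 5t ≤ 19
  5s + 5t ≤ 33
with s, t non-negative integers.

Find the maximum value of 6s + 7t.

Relaxing integrality, the LP optimum is 28.50 at (s,t) = (4.75, 0), which is not an integer point.
(s,t)=(1,3): 4·1+5·3=19≤19, 5·1+5·3=20≤33, objective 27.
(s,t)=(2,2): 4·2+5·2=18≤19, 5·2+5·2=20≤33, objective 26.
(s,t)=(3,1): 4·3+5·1=17≤19, 5·3+5·1=20≤33, objective 25.
Maximum is 27 at (s,t)=(1,3).

27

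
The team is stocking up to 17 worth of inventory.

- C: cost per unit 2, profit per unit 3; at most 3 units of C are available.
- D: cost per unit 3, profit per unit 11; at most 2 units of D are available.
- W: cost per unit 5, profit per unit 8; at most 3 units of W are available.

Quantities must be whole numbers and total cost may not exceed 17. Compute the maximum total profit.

This is a bounded integer knapsack.
Take 3×C, 2×D, and 1×W: cost 17 ≤ 17, profit 3·3 + 2·11 + 1·8 = 39.
D has the best ratio (11/3) and is taken to its limit of 2; remaining capacity is filled optimally with the others.

39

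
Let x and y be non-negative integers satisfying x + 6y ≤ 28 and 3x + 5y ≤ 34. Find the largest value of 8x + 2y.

(x,y)=(11,0) is feasible, giving 88.
(x,y)=(10,0) is feasible, giving 80.
The best lattice point is (11,0), giving 88.

88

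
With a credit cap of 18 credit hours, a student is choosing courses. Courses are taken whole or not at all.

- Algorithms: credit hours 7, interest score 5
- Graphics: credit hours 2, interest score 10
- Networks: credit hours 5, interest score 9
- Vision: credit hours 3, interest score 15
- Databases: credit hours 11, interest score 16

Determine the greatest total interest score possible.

This is an integer program with binary decision variables.
Allowing fractional choices, the relaxed optimum would be about 45.6, but courses are indivisible.
Graphics + Vision + Databases: credit hours 2 + 3 + 11 = 16 ≤ 18, interest score 10 + 15 + 16 = 41.
Algorithms + Graphics + Networks + Vision: credit hours 7 + 2 + 5 + 3 = 17 ≤ 18, interest score 5 + 10 + 9 + 15 = 39.
Best is Graphics, Vision, and Databases with total interest score 41.

41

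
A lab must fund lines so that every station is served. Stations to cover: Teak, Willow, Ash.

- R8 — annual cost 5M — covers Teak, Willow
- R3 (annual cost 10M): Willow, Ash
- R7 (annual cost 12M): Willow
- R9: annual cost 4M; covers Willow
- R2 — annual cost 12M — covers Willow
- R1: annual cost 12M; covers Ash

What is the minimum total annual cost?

15

Choose R8 and R3: together they cover Teak, Willow, Ash — every station.
Total annual cost: 5 + 10 = 15.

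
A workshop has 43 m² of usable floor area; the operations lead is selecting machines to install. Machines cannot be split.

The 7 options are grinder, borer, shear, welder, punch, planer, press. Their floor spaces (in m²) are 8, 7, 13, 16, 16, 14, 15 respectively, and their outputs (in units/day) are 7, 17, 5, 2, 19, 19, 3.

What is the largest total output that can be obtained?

55

Treat it as a binary knapsack problem.
Take borer, punch, and planer: floor space 7 + 16 + 14 = 37 ≤ 43, output 17 + 19 + 19 = 55.
No other feasible combination does better.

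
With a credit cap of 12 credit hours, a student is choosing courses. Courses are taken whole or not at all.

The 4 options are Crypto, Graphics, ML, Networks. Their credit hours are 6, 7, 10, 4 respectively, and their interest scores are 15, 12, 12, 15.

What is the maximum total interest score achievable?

30

Take Crypto and Networks: credit hours 6 + 4 = 10 ≤ 12, interest score 15 + 15 = 30.
No other feasible combination does better.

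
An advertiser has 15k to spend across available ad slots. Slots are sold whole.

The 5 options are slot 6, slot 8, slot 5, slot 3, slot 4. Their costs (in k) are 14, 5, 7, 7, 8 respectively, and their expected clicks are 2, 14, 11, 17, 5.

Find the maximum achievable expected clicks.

Allowing fractional choices, the relaxed optimum would be about 35.7, but ad slots are indivisible.
slot 8 + slot 3: cost 5 + 7 = 12 ≤ 15, expected clicks 14 + 17 = 31.
slot 8 + slot 5: cost 5 + 7 = 12 ≤ 15, expected clicks 14 + 11 = 25.
slot 5 + slot 3: cost 7 + 7 = 14 ≤ 15, expected clicks 11 + 17 = 28.
Best is slot 8 and slot 3 with total expected clicks 31.

31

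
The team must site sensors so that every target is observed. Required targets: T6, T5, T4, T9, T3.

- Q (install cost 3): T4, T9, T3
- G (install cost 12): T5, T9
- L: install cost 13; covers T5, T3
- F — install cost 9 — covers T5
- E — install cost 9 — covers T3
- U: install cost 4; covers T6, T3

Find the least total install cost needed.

16

This is an integer covering problem.
Choose Q, F, and U: together they cover T6, T5, T4, T9, T3 — every target.
Total install cost: 3 + 9 + 4 = 16.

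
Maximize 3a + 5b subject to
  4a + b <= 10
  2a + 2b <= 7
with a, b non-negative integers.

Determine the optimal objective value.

15

The continuous relaxation peaks at (0, 3.5) with value 17.50; rounding to a feasible lattice point costs some objective.
(a,b)=(0,3): 4·0+1·3=3≤10, 2·0+2·3=6≤7, objective 15.
(a,b)=(1,2): 4·1+1·2=6≤10, 2·1+2·2=6≤7, objective 13.
(a,b)=(0,2): 4·0+1·2=2≤10, 2·0+2·2=4≤7, objective 10.
No feasible integer point exceeds 15.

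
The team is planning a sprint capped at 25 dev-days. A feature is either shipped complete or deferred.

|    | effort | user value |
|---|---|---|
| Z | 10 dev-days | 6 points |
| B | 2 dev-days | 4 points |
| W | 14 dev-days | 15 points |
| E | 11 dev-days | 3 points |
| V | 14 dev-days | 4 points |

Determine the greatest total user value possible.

B + W: effort 2 + 14 = 16 ≤ 25, user value 4 + 15 = 19.
Z + W: effort 10 + 14 = 24 ≤ 25, user value 6 + 15 = 21.
W + E: effort 14 + 11 = 25 ≤ 25, user value 15 + 3 = 18.
Best is Z and W with total user value 21.

21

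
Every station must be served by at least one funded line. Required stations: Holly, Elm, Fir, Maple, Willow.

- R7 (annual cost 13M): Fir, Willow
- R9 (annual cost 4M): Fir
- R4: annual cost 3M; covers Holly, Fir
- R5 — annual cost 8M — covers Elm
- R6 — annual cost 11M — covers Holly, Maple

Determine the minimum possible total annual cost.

32

The greedy cost-per-new-station heuristic would pick R4, R5, R6, and R7 for 35, but a cheaper cover exists.
Choose R7, R5, and R6: together they cover Holly, Elm, Fir, Maple, Willow — every station.
Total annual cost: 13 + 8 + 11 = 32.
No cover costs less than 32.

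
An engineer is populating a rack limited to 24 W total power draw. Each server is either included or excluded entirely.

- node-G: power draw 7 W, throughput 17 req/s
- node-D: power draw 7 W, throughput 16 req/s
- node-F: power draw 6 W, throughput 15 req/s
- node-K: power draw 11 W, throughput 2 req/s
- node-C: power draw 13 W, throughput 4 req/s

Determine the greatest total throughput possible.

48

node-G + node-D + node-F: power draw 7 + 7 + 6 = 20 ≤ 24, throughput 17 + 16 + 15 = 48.
node-G + node-F + node-K: power draw 7 + 6 + 11 = 24 ≤ 24, throughput 17 + 15 + 2 = 34.
Best is node-G, node-D, and node-F with total throughput 48.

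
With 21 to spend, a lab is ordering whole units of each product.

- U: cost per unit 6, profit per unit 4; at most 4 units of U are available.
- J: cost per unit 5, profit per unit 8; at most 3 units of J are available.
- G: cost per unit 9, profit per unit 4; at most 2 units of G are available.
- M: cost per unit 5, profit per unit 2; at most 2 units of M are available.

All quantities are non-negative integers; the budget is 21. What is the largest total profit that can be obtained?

28

J has the best ratio (8/5); taking only J gives at most 3×8 = 24 (stopped by the supply cap of 3).
Mixing does better — 1×U and 3×J: cost 21 ≤ 21, profit 1·4 + 3·8 = 28.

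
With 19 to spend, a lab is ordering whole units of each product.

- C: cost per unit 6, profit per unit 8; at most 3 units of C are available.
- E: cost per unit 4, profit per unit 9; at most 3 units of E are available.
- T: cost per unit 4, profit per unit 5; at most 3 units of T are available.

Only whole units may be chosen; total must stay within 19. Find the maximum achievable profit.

35

3×E and 1×T: cost 16 ≤ 19, profit 3·9 + 1·5 = 32.
1×C and 3×E: cost 18 ≤ 19, profit 1·8 + 3·9 = 35.
Best is 35.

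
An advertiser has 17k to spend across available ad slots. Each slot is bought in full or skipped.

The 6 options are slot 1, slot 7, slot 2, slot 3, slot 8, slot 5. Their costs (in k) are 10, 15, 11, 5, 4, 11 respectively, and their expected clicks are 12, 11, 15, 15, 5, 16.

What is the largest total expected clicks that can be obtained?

slot 2 + slot 3: cost 11 + 5 = 16 ≤ 17, expected clicks 15 + 15 = 30.
slot 3 + slot 5: cost 5 + 11 = 16 ≤ 17, expected clicks 15 + 16 = 31.
Best is slot 3 and slot 5 with total expected clicks 31.

31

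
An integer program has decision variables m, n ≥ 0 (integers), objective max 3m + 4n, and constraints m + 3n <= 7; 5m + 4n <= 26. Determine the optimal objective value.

16

(m,n)=(4,1): 1·4+3·1=7≤7, 5·4+4·1=24≤26, objective 16.
(m,n)=(5,0): 1·5+3·0=5≤7, 5·5+4·0=25≤26, objective 15.
(m,n)=(3,1): 1·3+3·1=6≤7, 5·3+4·1=19≤26, objective 13.
No feasible integer point exceeds 16.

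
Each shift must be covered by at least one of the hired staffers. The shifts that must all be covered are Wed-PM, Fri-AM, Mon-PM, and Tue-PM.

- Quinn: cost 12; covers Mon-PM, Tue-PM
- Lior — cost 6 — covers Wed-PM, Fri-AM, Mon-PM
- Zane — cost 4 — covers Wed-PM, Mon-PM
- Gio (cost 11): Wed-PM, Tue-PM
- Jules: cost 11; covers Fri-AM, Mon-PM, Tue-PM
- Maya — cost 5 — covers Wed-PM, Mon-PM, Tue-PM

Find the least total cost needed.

11

Choose Lior and Maya: together they cover Wed-PM, Fri-AM, Mon-PM, Tue-PM — every shift.
Total cost: 6 + 5 = 11.
No cover costs less than 11.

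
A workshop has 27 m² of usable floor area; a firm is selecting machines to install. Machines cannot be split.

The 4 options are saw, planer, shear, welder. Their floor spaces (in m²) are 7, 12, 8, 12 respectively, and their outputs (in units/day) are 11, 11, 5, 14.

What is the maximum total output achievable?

30

Allowing fractional choices, the relaxed optimum would be about 32.3, but machines are indivisible.
saw + planer + shear: floor space 7 + 12 + 8 = 27 ≤ 27, output 11 + 11 + 5 = 27.
saw + shear + welder: floor space 7 + 8 + 12 = 27 ≤ 27, output 11 + 5 + 14 = 30.
saw + welder: floor space 7 + 12 = 19 ≤ 27, output 11 + 14 = 25.
Best is saw, shear, and welder with total output 30.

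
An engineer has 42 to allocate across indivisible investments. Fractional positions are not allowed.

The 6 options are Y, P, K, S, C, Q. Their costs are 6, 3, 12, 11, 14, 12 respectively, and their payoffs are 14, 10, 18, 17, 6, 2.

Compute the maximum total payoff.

59

Take Y, P, K, and S: cost 6 + 3 + 12 + 11 = 32 ≤ 42, payoff 14 + 10 + 18 + 17 = 59.
No other feasible combination does better.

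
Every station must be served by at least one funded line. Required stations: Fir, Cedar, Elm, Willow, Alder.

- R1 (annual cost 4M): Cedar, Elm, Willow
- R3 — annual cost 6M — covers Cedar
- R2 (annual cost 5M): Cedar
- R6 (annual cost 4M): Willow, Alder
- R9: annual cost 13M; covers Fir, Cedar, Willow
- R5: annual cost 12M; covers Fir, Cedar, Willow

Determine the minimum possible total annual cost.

20

This is a weighted set-cover instance.
Choose R1, R6, and R5: together they cover Fir, Cedar, Elm, Willow, Alder — every station.
Total annual cost: 4 + 4 + 12 = 20.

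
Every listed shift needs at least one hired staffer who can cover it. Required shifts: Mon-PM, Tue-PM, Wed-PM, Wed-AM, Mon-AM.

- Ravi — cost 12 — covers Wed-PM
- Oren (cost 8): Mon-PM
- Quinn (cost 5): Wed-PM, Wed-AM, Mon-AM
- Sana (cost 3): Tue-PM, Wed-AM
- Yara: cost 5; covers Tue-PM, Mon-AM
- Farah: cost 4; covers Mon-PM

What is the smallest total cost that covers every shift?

Choose Quinn, Sana, and Farah: together they cover Mon-PM, Tue-PM, Wed-PM, Wed-AM, Mon-AM — every shift.
Total cost: 5 + 3 + 4 = 12.
No cover costs less than 12.

12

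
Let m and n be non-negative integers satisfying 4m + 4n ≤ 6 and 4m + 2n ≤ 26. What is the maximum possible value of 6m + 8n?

8

The continuous relaxation peaks at (0, 1.5) with value 12.00; rounding to a feasible lattice point costs some objective.
(m,n)=(0,1): 4·0+4·1=4≤6, 4·0+2·1=2≤26, objective 8.
(m,n)=(1,0): 4·1+4·0=4≤6, 4·1+2·0=4≤26, objective 6.
(m,n)=(0,0): 4·0+4·0=0≤6, 4·0+2·0=0≤26, objective 0.
Maximum is 8 at (m,n)=(0,1).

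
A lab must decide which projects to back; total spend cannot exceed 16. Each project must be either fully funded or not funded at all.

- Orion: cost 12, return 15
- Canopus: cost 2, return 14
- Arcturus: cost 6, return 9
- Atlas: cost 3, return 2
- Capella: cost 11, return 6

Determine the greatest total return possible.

29

Allowing fractional choices, the relaxed optimum would be about 33.0, but projects are indivisible.
Canopus + Arcturus + Atlas: cost 2 + 6 + 3 = 11 ≤ 16, return 14 + 9 + 2 = 25.
Orion + Canopus: cost 12 + 2 = 14 ≤ 16, return 15 + 14 = 29.
Canopus + Arcturus: cost 2 + 6 = 8 ≤ 16, return 14 + 9 = 23.
Best is Orion and Canopus with total return 29.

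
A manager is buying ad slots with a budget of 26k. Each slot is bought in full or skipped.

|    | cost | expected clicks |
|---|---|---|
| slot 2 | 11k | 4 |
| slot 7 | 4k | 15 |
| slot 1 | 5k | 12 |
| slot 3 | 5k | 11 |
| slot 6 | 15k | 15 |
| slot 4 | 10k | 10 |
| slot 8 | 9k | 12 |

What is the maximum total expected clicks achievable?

slot 7 + slot 1 + slot 3 + slot 4: cost 4 + 5 + 5 + 10 = 24 ≤ 26, expected clicks 15 + 12 + 11 + 10 = 48.
slot 7 + slot 1 + slot 3 + slot 8: cost 4 + 5 + 5 + 9 = 23 ≤ 26, expected clicks 15 + 12 + 11 + 12 = 50.
Best is slot 7, slot 1, slot 3, and slot 8 with total expected clicks 50.

50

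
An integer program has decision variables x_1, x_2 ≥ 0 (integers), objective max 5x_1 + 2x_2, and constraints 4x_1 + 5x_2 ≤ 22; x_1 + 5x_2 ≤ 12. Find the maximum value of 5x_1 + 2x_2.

25

(x_1,x_2)=(5,0): 4·5+5·0=20≤22, 1·5+5·0=5≤12, objective 25.
(x_1,x_2)=(4,1): 4·4+5·1=21≤22, 1·4+5·1=9≤12, objective 22.
(x_1,x_2)=(4,0): 4·4+5·0=16≤22, 1·4+5·0=4≤12, objective 20.
Maximum is 25 at (x_1,x_2)=(5,0).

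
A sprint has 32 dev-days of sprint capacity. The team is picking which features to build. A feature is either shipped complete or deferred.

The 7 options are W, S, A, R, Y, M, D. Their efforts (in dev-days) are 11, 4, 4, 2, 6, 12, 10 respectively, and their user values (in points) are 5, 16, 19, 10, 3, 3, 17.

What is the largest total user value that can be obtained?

67

Take W, S, A, R, and D: effort 11 + 4 + 4 + 2 + 10 = 31 ≤ 32, user value 5 + 16 + 19 + 10 + 17 = 67.
No other feasible combination does better.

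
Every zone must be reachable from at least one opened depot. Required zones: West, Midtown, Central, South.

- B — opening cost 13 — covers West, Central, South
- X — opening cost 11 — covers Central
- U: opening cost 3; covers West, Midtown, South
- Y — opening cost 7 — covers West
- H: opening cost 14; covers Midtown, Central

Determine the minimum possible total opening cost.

14

Choose X and U: together they cover West, Midtown, Central, South — every zone.
Total opening cost: 11 + 3 = 14.
No cover costs less than 14.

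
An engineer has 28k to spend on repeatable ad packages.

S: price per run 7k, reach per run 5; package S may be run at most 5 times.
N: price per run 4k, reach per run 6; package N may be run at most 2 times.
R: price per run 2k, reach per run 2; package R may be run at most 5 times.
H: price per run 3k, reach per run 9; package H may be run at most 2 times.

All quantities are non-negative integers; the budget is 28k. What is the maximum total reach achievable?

1×S, 2×N, 3×R, and 2×H: price 27 ≤ 28, reach 1·5 + 2·6 + 3·2 + 2·9 = 41.
2×N, 5×R, and 2×H: price 24 ≤ 28, reach 2·6 + 5·2 + 2·9 = 40.
Best is 41.

41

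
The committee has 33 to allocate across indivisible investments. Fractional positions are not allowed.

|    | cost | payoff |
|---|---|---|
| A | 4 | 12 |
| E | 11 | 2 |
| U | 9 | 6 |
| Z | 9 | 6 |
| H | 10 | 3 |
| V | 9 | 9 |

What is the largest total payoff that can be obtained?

Allowing fractional choices, the relaxed optimum would be about 33.6, but investments are indivisible.
A + Z + H + V: cost 4 + 9 + 10 + 9 = 32 ≤ 33, payoff 12 + 6 + 3 + 9 = 30.
A + U + H + V: cost 4 + 9 + 10 + 9 = 32 ≤ 33, payoff 12 + 6 + 3 + 9 = 30.
A + U + Z + V: cost 4 + 9 + 9 + 9 = 31 ≤ 33, payoff 12 + 6 + 6 + 9 = 33.
Best is A, U, Z, and V with total payoff 33.

33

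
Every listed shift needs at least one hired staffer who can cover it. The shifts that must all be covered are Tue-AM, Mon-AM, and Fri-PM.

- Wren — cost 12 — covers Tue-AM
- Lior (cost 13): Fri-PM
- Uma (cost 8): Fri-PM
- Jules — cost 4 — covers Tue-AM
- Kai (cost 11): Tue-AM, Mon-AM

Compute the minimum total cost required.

The greedy cost-per-new-shift heuristic would pick Jules, Uma, and Kai for 23, but a cheaper cover exists.
Choose Uma and Kai: together they cover Tue-AM, Mon-AM, Fri-PM — every shift.
Total cost: 8 + 11 = 19.
No cover costs less than 19.

19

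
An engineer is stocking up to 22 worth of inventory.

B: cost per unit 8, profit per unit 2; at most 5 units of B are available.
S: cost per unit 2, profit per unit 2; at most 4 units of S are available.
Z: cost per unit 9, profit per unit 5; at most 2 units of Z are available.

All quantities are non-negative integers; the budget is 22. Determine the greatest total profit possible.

4×S and 1×Z: cost 17 ≤ 22, profit 4·2 + 1·5 = 13.
2×S and 2×Z: cost 22 ≤ 22, profit 2·2 + 2·5 = 14.
Best is 14.

14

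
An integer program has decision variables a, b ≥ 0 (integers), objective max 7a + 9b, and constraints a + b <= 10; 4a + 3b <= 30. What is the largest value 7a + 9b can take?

(a,b)=(0,10) is feasible, giving 90.
(a,b)=(0,9) is feasible, giving 81.
The best lattice point is (0,10), giving 90.

90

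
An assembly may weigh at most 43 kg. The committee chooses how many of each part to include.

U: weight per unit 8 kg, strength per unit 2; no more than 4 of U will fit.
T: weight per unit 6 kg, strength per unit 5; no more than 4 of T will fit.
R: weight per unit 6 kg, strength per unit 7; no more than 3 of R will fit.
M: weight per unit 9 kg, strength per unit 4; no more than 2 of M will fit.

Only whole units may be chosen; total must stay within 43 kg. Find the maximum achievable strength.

4×T and 3×R: weight 42 ≤ 43, strength 4·5 + 3·7 = 41.
3×T and 3×R: weight 36 ≤ 43, strength 3·5 + 3·7 = 36.
Best is 41.

41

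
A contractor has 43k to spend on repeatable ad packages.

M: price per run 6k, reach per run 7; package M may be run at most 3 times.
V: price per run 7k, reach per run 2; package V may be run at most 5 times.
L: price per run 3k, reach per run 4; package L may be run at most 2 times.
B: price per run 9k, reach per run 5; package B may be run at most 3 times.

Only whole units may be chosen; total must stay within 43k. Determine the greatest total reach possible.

39

This is a bounded integer knapsack.
Take 3×M, 2×L, and 2×B: price 42 ≤ 43, reach 3·7 + 2·4 + 2·5 = 39.
L has the best ratio (4/3) and is taken to its limit of 2; remaining capacity is filled optimally with the others.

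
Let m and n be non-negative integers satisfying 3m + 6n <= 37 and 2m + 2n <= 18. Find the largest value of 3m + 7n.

The continuous relaxation peaks at (0, 6.17) with value 43.17; rounding to a feasible lattice point costs some objective.
(m,n)=(0,6): 3·0+6·6=36≤37, 2·0+2·6=12≤18, objective 42.
(m,n)=(1,5): 3·1+6·5=33≤37, 2·1+2·5=12≤18, objective 38.
(m,n)=(0,5): 3·0+6·5=30≤37, 2·0+2·5=10≤18, objective 35.
Maximum is 42 at (m,n)=(0,6).

42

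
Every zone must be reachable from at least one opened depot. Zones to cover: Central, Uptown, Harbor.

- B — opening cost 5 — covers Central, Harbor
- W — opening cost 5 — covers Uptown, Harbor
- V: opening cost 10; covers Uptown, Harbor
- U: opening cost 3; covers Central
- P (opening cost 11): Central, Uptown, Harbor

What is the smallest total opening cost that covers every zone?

8

This is a weighted set-cover instance.
The greedy cost-per-new-zone heuristic would pick B and W for 10, but a cheaper cover exists.
Choose W and U: together they cover Central, Uptown, Harbor — every zone.
Total opening cost: 5 + 3 = 8.
No cover costs less than 8.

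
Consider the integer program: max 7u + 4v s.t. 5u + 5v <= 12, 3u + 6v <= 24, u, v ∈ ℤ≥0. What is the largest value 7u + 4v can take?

(u,v)=(2,0) is feasible, giving 14.
(u,v)=(1,1) is feasible, giving 11.
(u,v)=(1,0) is feasible, giving 7.
No feasible integer point exceeds 14.

14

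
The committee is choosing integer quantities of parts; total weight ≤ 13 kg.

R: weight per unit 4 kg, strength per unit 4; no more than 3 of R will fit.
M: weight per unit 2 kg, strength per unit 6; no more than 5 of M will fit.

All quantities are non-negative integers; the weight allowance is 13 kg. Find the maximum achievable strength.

This is a bounded integer knapsack.
Take 5×M: weight 10 ≤ 13, strength 5·6 = 30.
M has the best ratio (6/2) and is taken to its limit of 5; remaining capacity is filled optimally with the others.

30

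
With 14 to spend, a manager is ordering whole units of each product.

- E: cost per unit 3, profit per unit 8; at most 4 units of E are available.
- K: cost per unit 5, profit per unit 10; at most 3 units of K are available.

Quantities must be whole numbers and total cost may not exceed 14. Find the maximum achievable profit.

34

Take 3×E and 1×K: cost 14 ≤ 14, profit 3·8 + 1·10 = 34.
No other integer combination yields more.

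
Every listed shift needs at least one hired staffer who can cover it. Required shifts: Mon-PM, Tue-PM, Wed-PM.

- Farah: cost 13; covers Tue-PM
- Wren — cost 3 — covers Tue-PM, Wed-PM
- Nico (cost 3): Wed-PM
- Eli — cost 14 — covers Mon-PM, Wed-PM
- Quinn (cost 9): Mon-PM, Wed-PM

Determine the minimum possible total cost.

Choose Wren and Quinn: together they cover Mon-PM, Tue-PM, Wed-PM — every shift.
Total cost: 3 + 9 = 12.
No cover costs less than 12.

12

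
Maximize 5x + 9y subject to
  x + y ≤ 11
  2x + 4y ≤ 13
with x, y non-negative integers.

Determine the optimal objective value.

30

The continuous relaxation peaks at (6.5, 0) with value 32.50; rounding to a feasible lattice point costs some objective.
(x,y)=(6,0): 1·6+1·0=6≤11, 2·6+4·0=12≤13, objective 30.
(x,y)=(5,0): 1·5+1·0=5≤11, 2·5+4·0=10≤13, objective 25.
The best lattice point is (6,0), giving 30.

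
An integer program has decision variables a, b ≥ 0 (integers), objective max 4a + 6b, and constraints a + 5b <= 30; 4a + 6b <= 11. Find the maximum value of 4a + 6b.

Relaxing integrality, the LP optimum is 11.00 at (a,b) = (2.75, 0), which is not an integer point.
(a,b)=(1,1): 1·1+5·1=6≤30, 4·1+6·1=10≤11, objective 10.
(a,b)=(2,0): 1·2+5·0=2≤30, 4·2+6·0=8≤11, objective 8.
(a,b)=(0,1): 1·0+5·1=5≤30, 4·0+6·1=6≤11, objective 6.
(a,b)=(1,0): 1·1+5·0=1≤30, 4·1+6·0=4≤11, objective 4.
Maximum is 10 at (a,b)=(1,1).

10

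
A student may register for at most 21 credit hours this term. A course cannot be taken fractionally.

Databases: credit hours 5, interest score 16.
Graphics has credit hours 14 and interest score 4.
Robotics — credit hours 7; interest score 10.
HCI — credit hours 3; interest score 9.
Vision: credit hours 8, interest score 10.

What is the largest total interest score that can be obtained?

36

This is an integer program with binary decision variables.
Databases + Robotics + Vision: credit hours 5 + 7 + 8 = 20 ≤ 21, interest score 16 + 10 + 10 = 36.
Databases + HCI + Vision: credit hours 5 + 3 + 8 = 16 ≤ 21, interest score 16 + 9 + 10 = 35.
Databases + Robotics + HCI: credit hours 5 + 7 + 3 = 15 ≤ 21, interest score 16 + 10 + 9 = 35.
Best is Databases, Robotics, and Vision with total interest score 36.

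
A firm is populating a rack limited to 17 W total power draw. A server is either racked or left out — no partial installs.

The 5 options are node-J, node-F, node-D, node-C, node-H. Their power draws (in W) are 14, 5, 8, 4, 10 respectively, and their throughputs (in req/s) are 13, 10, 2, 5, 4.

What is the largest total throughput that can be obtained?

17

Take node-F, node-D, and node-C: power draw 5 + 8 + 4 = 17 ≤ 17, throughput 10 + 2 + 5 = 17.
No other feasible combination does better.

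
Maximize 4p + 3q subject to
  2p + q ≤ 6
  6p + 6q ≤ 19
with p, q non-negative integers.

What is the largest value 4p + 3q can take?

(p,q)=(3,0): 2·3+1·0=6≤6, 6·3+6·0=18≤19, objective 12.
(p,q)=(2,1): 2·2+1·1=5≤6, 6·2+6·1=18≤19, objective 11.
Maximum is 12 at (p,q)=(3,0).

12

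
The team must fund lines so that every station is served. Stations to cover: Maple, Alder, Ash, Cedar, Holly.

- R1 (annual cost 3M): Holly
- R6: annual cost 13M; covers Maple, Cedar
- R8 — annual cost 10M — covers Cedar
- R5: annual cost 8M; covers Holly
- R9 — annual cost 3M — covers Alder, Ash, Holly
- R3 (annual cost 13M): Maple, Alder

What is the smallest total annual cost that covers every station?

16

This is an integer covering problem.
Choose R6 and R9: together they cover Maple, Alder, Ash, Cedar, Holly — every station.
Total annual cost: 13 + 3 = 16.
No cover costs less than 16.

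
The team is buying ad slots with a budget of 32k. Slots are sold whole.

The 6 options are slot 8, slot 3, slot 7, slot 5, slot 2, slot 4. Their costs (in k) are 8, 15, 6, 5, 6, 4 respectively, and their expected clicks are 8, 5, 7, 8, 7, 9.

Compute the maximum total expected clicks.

39

Allowing fractional choices, the relaxed optimum would be about 40.0, but ad slots are indivisible.
slot 8 + slot 7 + slot 5 + slot 2 + slot 4: cost 8 + 6 + 5 + 6 + 4 = 29 ≤ 32, expected clicks 8 + 7 + 8 + 7 + 9 = 39.
slot 8 + slot 5 + slot 2 + slot 4: cost 8 + 5 + 6 + 4 = 23 ≤ 32, expected clicks 8 + 8 + 7 + 9 = 32.
slot 8 + slot 7 + slot 5 + slot 4: cost 8 + 6 + 5 + 4 = 23 ≤ 32, expected clicks 8 + 7 + 8 + 9 = 32.
Best is slot 8, slot 7, slot 5, slot 2, and slot 4 with total expected clicks 39.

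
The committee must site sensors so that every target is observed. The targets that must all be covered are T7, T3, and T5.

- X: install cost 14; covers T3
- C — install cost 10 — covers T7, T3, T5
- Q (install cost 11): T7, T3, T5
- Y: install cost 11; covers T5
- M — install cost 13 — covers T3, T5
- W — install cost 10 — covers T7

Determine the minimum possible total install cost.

C alone covers T7, T3, T5 — every target.
Total install cost: 10.
No cover costs less than 10.

10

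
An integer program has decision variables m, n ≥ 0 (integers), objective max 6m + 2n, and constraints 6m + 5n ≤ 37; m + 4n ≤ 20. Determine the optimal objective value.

Relaxing integrality, the LP optimum is 37.00 at (m,n) = (6.17, 0), which is not an integer point.
(m,n)=(6,0) is feasible, giving 36.
(m,n)=(5,1) is feasible, giving 32.
(m,n)=(5,0) is feasible, giving 30.
The best lattice point is (6,0), giving 36.

36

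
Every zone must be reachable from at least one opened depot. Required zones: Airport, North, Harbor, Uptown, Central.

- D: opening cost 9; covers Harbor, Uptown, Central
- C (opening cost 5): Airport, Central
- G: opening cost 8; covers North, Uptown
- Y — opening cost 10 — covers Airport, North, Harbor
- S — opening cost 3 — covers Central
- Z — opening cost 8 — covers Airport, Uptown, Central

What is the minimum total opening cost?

18

The greedy cost-per-new-zone heuristic would pick C, G, and D for 22, but a cheaper cover exists.
Choose Y and Z: together they cover Airport, North, Harbor, Uptown, Central — every zone.
Total opening cost: 10 + 8 = 18.
No cover costs less than 18.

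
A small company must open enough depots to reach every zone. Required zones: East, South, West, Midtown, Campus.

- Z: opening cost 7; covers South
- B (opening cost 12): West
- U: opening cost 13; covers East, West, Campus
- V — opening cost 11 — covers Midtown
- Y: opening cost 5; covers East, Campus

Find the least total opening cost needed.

The greedy cost-per-new-zone heuristic would pick Y, Z, V, and B for 35, but a cheaper cover exists.
Choose Z, U, and V: together they cover East, South, West, Midtown, Campus — every zone.
Total opening cost: 7 + 13 + 11 = 31.
No cover costs less than 31.

31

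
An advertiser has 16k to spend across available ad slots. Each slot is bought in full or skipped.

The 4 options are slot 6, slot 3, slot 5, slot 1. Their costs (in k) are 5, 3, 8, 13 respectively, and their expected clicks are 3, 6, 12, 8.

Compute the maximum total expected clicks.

21

This is a 0-1 knapsack instance.
Allowing fractional choices, the relaxed optimum would be about 21.1, but ad slots are indivisible.
slot 6 + slot 5: cost 5 + 8 = 13 ≤ 16, expected clicks 3 + 12 = 15.
slot 3 + slot 5: cost 3 + 8 = 11 ≤ 16, expected clicks 6 + 12 = 18.
slot 6 + slot 3 + slot 5: cost 5 + 3 + 8 = 16 ≤ 16, expected clicks 3 + 6 + 12 = 21.
Best is slot 6, slot 3, and slot 5 with total expected clicks 21.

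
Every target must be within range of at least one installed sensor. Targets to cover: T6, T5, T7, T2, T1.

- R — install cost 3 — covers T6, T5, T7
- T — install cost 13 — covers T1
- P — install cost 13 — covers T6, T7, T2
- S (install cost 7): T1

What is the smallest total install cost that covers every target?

This is a weighted set-cover instance.
Choose R, P, and S: together they cover T6, T5, T7, T2, T1 — every target.
Total install cost: 3 + 13 + 7 = 23.
No cover costs less than 23.

23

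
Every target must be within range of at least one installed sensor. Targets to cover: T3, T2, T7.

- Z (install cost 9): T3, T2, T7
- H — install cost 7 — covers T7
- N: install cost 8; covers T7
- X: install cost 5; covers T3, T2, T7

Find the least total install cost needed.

5

This is a weighted set-cover instance.
X alone covers T3, T2, T7 — every target.
Total install cost: 5.
No cover costs less than 5.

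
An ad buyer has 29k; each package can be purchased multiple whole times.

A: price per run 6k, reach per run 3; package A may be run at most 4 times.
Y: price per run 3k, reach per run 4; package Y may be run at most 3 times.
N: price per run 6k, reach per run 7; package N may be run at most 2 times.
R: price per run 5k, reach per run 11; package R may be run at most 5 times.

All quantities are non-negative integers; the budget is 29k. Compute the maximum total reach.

R has the best ratio (11/5); taking only R gives at most 5×11 = 55 (stopped by the price limit).
Mixing does better — 1×Y and 5×R: price 28 ≤ 29, reach 1·4 + 5·11 = 59.

59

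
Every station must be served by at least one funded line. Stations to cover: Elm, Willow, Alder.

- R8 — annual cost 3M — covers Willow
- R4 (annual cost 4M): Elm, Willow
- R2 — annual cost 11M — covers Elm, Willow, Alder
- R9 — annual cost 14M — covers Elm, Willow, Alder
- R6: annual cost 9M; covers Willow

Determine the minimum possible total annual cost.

The greedy cost-per-new-station heuristic would pick R4 and R2 for 15, but a cheaper cover exists.
R2 alone covers Elm, Willow, Alder — every station.
Total annual cost: 11.
No cover costs less than 11.

11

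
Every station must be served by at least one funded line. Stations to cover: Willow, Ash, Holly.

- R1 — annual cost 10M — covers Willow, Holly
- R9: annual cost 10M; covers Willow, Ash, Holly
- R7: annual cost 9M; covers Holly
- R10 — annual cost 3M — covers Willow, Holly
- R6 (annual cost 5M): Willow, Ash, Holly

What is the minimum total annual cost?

5

The greedy cost-per-new-station heuristic would pick R10 and R6 for 8, but a cheaper cover exists.
R6 alone covers Willow, Ash, Holly — every station.
Total annual cost: 5.
No cover costs less than 5.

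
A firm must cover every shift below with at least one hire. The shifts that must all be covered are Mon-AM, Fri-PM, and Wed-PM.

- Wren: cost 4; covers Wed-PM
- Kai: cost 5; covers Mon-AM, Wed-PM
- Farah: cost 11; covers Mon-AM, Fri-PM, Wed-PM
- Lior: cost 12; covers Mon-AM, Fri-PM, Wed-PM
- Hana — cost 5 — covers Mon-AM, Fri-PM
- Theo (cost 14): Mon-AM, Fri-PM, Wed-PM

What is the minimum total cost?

This is an integer covering problem.
The greedy cost-per-new-shift heuristic would pick Kai and Hana for 10, but a cheaper cover exists.
Choose Wren and Hana: together they cover Mon-AM, Fri-PM, Wed-PM — every shift.
Total cost: 4 + 5 = 9.
No cover costs less than 9.

9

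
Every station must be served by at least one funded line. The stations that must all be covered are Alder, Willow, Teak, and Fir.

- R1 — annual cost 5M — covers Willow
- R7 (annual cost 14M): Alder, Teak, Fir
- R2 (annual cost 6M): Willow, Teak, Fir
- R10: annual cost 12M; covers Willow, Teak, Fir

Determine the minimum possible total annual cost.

This is an integer covering problem.
The greedy cost-per-new-station heuristic would pick R2 and R7 for 20, but a cheaper cover exists.
Choose R1 and R7: together they cover Alder, Willow, Teak, Fir — every station.
Total annual cost: 5 + 14 = 19.
No cover costs less than 19.

19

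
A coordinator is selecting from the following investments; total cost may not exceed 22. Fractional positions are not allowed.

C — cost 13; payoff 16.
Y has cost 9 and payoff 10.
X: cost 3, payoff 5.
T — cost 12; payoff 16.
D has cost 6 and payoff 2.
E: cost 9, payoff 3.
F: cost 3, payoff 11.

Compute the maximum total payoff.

X + T + F: cost 3 + 12 + 3 = 18 ≤ 22, payoff 5 + 16 + 11 = 32.
C + X + F: cost 13 + 3 + 3 = 19 ≤ 22, payoff 16 + 5 + 11 = 32.
The maximum payoff is 32; one optimal choice is X, T, and F.

32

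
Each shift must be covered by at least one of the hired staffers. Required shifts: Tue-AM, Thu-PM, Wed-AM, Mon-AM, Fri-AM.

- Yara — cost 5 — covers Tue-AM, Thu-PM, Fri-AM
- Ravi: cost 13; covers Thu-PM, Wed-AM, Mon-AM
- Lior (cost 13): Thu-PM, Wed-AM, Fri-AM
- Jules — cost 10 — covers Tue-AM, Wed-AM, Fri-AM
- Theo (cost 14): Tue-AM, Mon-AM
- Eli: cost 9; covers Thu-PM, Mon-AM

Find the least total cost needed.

18

This is an integer covering problem.
Choose Yara and Ravi: together they cover Tue-AM, Thu-PM, Wed-AM, Mon-AM, Fri-AM — every shift.
Total cost: 5 + 13 = 18.
No cover costs less than 18.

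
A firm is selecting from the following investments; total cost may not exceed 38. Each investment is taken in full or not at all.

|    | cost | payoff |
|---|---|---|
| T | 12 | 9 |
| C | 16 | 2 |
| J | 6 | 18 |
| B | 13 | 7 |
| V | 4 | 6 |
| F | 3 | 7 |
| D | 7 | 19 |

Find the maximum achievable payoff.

Treat it as a binary knapsack problem.
Allowing fractional choices, the relaxed optimum would be about 62.2, but investments are indivisible.
J + B + V + F + D: cost 6 + 13 + 4 + 3 + 7 = 33 ≤ 38, payoff 18 + 7 + 6 + 7 + 19 = 57.
T + J + F + D: cost 12 + 6 + 3 + 7 = 28 ≤ 38, payoff 9 + 18 + 7 + 19 = 53.
T + J + V + F + D: cost 12 + 6 + 4 + 3 + 7 = 32 ≤ 38, payoff 9 + 18 + 6 + 7 + 19 = 59.
Best is T, J, V, F, and D with total payoff 59.

59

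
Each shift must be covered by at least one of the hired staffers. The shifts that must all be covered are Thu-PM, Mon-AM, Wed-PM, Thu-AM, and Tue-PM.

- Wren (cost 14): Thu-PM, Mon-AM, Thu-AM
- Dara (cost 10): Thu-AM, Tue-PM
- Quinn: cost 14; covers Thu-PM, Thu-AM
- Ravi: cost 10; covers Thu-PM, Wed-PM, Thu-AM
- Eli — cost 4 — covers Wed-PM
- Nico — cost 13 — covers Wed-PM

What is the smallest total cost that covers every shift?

The greedy cost-per-new-shift heuristic would pick Ravi, Dara, and Wren for 34, but a cheaper cover exists.
Choose Wren, Dara, and Eli: together they cover Thu-PM, Mon-AM, Wed-PM, Thu-AM, Tue-PM — every shift.
Total cost: 14 + 10 + 4 = 28.
No cover costs less than 28.

28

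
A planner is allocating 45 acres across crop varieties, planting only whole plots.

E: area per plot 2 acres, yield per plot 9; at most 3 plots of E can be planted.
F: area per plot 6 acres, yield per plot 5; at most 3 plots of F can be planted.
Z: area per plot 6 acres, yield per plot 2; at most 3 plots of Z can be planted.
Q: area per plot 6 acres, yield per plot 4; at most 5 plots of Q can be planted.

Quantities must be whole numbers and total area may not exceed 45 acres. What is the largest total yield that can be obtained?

E has the best ratio (9/2); taking only E gives at most 3×9 = 27 (stopped by the supply cap of 3).
Mixing does better — 3×E, 3×F, and 3×Q: area 42 ≤ 45, yield 3·9 + 3·5 + 3·4 = 54.

54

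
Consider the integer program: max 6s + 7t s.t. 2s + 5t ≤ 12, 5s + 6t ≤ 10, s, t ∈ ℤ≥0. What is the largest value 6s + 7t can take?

12

(s,t)=(2,0): 2·2+5·0=4≤12, 5·2+6·0=10≤10, objective 12.
(s,t)=(1,0): 2·1+5·0=2≤12, 5·1+6·0=5≤10, objective 6.
Maximum is 12 at (s,t)=(2,0).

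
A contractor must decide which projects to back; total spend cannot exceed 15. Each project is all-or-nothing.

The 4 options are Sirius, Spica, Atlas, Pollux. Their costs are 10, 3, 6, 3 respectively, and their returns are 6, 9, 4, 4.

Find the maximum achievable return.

This is an integer program with binary decision variables.
Take Spica, Atlas, and Pollux: cost 3 + 6 + 3 = 12 ≤ 15, return 9 + 4 + 4 = 17.
No other feasible combination does better.

17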